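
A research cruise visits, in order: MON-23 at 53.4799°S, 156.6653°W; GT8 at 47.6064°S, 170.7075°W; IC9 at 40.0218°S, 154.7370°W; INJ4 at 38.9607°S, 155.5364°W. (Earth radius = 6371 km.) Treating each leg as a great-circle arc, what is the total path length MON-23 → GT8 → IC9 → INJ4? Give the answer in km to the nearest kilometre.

2851 km

MON-23→GT8: c = 0.185954 rad, d = 1184.71 km
GT8→IC9: c = 0.240063 rad, d = 1529.44 km
IC9→INJ4: c = 0.021422 rad, d = 136.48 km
Total = 1184.71 + 1529.44 + 136.48 = 2850.63 km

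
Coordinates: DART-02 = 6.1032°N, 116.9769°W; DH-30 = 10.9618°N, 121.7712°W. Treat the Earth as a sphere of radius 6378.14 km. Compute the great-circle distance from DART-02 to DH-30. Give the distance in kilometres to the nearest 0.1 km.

Δφ = 4.8586°,  Δλ = -4.7943°
a = sin²(Δφ/2) + cos φ₁ cos φ₂ sin²(Δλ/2) = 0.003504
c = 2·arcsin(√a) = 0.118465 rad = 6.7875°
d = R·c = 6378.14 × 0.118465 = 755.6 km

755.6 km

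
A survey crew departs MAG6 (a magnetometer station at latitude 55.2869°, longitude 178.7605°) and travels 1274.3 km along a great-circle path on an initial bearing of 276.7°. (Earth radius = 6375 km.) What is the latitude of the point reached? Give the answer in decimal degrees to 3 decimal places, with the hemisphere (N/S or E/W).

δ = d/R = 1274.3/6375 = 0.199890 rad
φ₂ = arcsin(sin φ₁ cos δ + cos φ₁ sin δ cos θ)
   = arcsin(0.82201·0.98009 + 0.56947·0.19856·0.11667) = 54.96871°
λ₂ = λ₁ + atan2(sin θ sin δ cos φ₁, cos δ − sin φ₁ sin φ₂) = 158.66721°

54.969°N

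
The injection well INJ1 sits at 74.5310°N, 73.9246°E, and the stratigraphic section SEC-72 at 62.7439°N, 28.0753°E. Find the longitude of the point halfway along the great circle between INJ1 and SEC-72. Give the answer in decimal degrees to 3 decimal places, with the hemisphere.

Bx = cos φ₂ cos Δλ = 0.318997,  By = cos φ₂ sin Δλ = -0.328597
φₘ = atan2(sin φ₁ + sin φ₂, √((cos φ₁ + Bx)² + By²)) = 70.07515°
λₘ = λ₁ + atan2(By, cos φ₁ + Bx) = 44.63132°

44.631°E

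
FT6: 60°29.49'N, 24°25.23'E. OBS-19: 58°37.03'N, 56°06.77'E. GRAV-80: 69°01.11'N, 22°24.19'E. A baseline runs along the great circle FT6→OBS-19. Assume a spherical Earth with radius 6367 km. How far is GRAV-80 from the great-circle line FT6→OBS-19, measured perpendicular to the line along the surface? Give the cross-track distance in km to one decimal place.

FT6: φ = +60.49150°, λ = +24.42050°
OBS-19: φ = +58.61717°, λ = +56.11283°
GRAV-80: φ = +69.01850°, λ = +22.40317°
δ₁₃ = central angle FT6→GRAV-80 = 0.149560 rad  (haversine)
θ₁₃ = bearing FT6→GRAV-80 = 355.147°,  θ₁₂ = bearing FT6→OBS-19 = 82.736°
dₓₜ = R·arcsin(sin δ₁₃ · sin(θ₁₃ − θ₁₂)) = 6367·arcsin(0.14900·sin(272.412°)) = -951.396 km
|dₓₜ| = 951.396 km

951.4 km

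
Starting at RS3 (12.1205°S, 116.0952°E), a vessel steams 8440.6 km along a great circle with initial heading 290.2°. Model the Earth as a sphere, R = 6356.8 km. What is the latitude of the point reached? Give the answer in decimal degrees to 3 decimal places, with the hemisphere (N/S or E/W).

δ = d/R = 8440.6/6356.8 = 1.327806 rad
φ₂ = arcsin(sin φ₁ cos δ + cos φ₁ sin δ cos θ)
   = arcsin(-0.20997·0.24061 + 0.97771·0.97062·0.34530) = 16.09099°
λ₂ = λ₁ + atan2(sin θ sin δ cos φ₁, cos δ − sin φ₁ sin φ₂) = 44.64177°

16.091°N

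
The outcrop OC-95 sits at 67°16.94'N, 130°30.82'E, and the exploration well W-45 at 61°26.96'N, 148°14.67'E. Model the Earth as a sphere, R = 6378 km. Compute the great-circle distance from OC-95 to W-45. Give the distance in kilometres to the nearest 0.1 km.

1066.4 km

OC-95: φ = +67.28233°, λ = +130.51367°
W-45: φ = +61.44933°, λ = +148.24450°
Δφ = -5.8330°,  Δλ = 17.7308°
a = sin²(Δφ/2) + cos φ₁ cos φ₂ sin²(Δλ/2) = 0.006973
c = 2·arcsin(√a) = 0.167200 rad = 9.5798°
d = R·c = 6378 × 0.167200 = 1066.4 km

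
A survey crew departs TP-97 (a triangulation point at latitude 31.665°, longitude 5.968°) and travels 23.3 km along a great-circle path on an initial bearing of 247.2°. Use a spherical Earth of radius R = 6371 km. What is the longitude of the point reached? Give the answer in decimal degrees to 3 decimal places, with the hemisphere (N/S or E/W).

5.741°E

δ = d/R = 23.3/6371 = 0.003657 rad
φ₂ = arcsin(sin φ₁ cos δ + cos φ₁ sin δ cos θ)
   = arcsin(0.52495·0.99999 + 0.85113·0.00366·-0.38752) = 31.58360°
λ₂ = λ₁ + atan2(sin θ sin δ cos φ₁, cos δ − sin φ₁ sin φ₂) = 5.74124°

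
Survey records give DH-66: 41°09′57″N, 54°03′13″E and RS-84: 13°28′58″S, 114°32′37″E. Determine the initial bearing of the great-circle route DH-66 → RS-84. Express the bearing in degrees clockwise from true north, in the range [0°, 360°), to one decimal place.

DH-66: φ = +41.16583°, λ = +54.05361°
RS-84: φ = -13.48278°, λ = +114.54361°
Δλ = 60.4900°
y = sin Δλ · cos φ₂ = 0.846285
x = cos φ₁ sin φ₂ − sin φ₁ cos φ₂ cos Δλ = -0.490817
θ = atan2(y, x) = 120.1123° → 120.1123° (mod 360°)

120.1°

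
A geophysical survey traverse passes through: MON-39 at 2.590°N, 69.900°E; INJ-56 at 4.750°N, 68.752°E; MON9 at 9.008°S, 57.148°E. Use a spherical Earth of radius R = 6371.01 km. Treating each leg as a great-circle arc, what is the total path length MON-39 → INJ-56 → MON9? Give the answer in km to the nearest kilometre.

MON-39→INJ-56: c = 0.042673 rad, d = 271.87 km
INJ-56→MON9: c = 0.313722 rad, d = 1998.73 km
Total = 271.87 + 1998.73 = 2270.60 km

2271 km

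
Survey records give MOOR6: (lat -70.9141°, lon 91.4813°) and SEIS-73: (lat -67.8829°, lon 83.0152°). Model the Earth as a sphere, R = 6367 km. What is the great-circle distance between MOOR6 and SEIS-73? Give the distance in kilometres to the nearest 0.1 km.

471.5 km

Δφ = 3.0312°,  Δλ = -8.4661°
a = sin²(Δφ/2) + cos φ₁ cos φ₂ sin²(Δλ/2) = 0.001370
c = 2·arcsin(√a) = 0.074052 rad = 4.2429°
d = R·c = 6367 × 0.074052 = 471.5 km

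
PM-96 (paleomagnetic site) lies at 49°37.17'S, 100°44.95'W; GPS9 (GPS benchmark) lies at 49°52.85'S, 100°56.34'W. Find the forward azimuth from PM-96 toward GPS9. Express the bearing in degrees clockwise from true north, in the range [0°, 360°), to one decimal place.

PM-96: φ = -49.61950°, λ = -100.74917°
GPS9: φ = -49.88083°, λ = -100.93900°
Δλ = -0.1898°
y = sin Δλ · cos φ₂ = -0.002135
x = cos φ₁ sin φ₂ − sin φ₁ cos φ₂ cos Δλ = -0.004564
θ = atan2(y, x) = -154.9296° → 205.0704° (mod 360°)

205.1°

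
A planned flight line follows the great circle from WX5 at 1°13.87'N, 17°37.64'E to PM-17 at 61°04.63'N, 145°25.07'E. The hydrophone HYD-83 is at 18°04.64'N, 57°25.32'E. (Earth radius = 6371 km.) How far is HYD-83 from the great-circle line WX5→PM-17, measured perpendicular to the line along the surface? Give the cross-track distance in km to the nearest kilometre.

WX5: φ = +1.23117°, λ = +17.62733°
PM-17: φ = +61.07717°, λ = +145.41783°
HYD-83: φ = +18.07733°, λ = +57.42200°
δ₁₃ = central angle WX5→HYD-83 = 0.742301 rad  (haversine)
θ₁₃ = bearing WX5→HYD-83 = 64.169°,  θ₁₂ = bearing WX5→PM-17 = 23.442°
dₓₜ = R·arcsin(sin δ₁₃ · sin(θ₁₃ − θ₁₂)) = 6371·arcsin(0.67599·sin(40.728°)) = 2910.121 km
|dₓₜ| = 2910.121 km

2910 km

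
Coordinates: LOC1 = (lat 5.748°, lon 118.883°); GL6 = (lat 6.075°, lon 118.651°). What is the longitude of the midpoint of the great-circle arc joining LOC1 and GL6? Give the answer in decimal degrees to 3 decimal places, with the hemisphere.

118.767°E

Bx = cos φ₂ cos Δλ = 0.994376,  By = cos φ₂ sin Δλ = -0.004026
φₘ = atan2(sin φ₁ + sin φ₂, √((cos φ₁ + Bx)² + By²)) = 5.91151°
λₘ = λ₁ + atan2(By, cos φ₁ + Bx) = 118.76703°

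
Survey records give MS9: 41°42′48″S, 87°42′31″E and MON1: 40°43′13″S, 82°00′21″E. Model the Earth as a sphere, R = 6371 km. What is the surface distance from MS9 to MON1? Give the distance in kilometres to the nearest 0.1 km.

489.5 km

MS9: φ = -41.71333°, λ = +87.70861°
MON1: φ = -40.72028°, λ = +82.00583°
Δφ = 0.9931°,  Δλ = -5.7028°
a = sin²(Δφ/2) + cos φ₁ cos φ₂ sin²(Δλ/2) = 0.001475
c = 2·arcsin(√a) = 0.076834 rad = 4.4023°
d = R·c = 6371 × 0.076834 = 489.5 km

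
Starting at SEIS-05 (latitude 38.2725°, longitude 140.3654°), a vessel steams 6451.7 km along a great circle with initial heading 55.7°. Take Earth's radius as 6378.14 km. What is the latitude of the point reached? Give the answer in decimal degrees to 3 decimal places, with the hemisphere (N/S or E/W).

δ = d/R = 6451.7/6378.14 = 1.011533 rad
φ₂ = arcsin(sin φ₁ cos δ + cos φ₁ sin δ cos θ)
   = arcsin(0.61940·0.53056 + 0.78507·0.84765·0.56353) = 44.71961°
λ₂ = λ₁ + atan2(sin θ sin δ cos φ₁, cos δ − sin φ₁ sin φ₂) = -139.41136°

44.720°N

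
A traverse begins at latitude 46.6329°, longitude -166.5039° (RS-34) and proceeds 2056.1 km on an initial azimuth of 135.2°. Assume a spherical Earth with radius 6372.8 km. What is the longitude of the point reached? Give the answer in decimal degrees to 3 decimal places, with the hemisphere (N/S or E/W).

δ = d/R = 2056.1/6372.8 = 0.322637 rad
φ₂ = arcsin(sin φ₁ cos δ + cos φ₁ sin δ cos θ)
   = arcsin(0.72697·0.94840 + 0.68667·0.31707·-0.70957) = 32.34192°
λ₂ = λ₁ + atan2(sin θ sin δ cos φ₁, cos δ − sin φ₁ sin φ₂) = -151.17024°

151.170°W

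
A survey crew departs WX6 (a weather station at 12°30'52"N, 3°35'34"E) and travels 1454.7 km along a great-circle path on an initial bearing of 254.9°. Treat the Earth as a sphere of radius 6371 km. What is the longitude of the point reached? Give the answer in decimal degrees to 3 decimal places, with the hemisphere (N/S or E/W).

9.184°W

WX6: φ = +12.51444°, λ = +3.59278°
δ = d/R = 1454.7/6371 = 0.228332 rad
φ₂ = arcsin(sin φ₁ cos δ + cos φ₁ sin δ cos θ)
   = arcsin(0.21669·0.97405 + 0.97624·0.22635·-0.26050) = 8.82963°
λ₂ = λ₁ + atan2(sin θ sin δ cos φ₁, cos δ − sin φ₁ sin φ₂) = -9.18429°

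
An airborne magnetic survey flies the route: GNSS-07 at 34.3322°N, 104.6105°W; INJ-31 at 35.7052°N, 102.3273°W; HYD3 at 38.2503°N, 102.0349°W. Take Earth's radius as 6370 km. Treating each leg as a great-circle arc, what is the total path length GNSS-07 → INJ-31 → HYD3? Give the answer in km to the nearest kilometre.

542 km

GNSS-07→INJ-31: c = 0.040486 rad, d = 257.90 km
INJ-31→HYD3: c = 0.044607 rad, d = 284.15 km
Total = 257.90 + 284.15 = 542.04 km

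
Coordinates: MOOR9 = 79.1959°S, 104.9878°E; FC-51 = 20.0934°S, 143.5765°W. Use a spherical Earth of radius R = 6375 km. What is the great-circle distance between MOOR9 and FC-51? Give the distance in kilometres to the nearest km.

8250 km

Δφ = 59.1025°,  Δλ = 111.4357°
a = sin²(Δφ/2) + cos φ₁ cos φ₂ sin²(Δλ/2) = 0.363437
c = 2·arcsin(√a) = 1.294155 rad = 74.1496°
d = R·c = 6375 × 1.294155 = 8250.2 km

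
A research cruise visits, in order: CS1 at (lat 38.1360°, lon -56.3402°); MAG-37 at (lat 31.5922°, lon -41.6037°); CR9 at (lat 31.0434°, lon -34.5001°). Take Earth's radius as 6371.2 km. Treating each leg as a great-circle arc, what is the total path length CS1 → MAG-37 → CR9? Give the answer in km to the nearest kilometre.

2204 km

CS1→MAG-37: c = 0.239542 rad, d = 1526.17 km
MAG-37→CR9: c = 0.106330 rad, d = 677.45 km
Total = 1526.17 + 677.45 = 2203.62 km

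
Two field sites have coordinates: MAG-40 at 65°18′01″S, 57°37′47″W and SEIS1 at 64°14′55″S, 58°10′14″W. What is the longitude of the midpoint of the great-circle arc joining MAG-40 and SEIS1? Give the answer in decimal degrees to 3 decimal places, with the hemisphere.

57.905°W

MAG-40: φ = -65.30028°, λ = -57.62972°
SEIS1: φ = -64.24861°, λ = -58.17056°
Bx = cos φ₂ cos Δλ = 0.434448,  By = cos φ₂ sin Δλ = -0.004101
φₘ = atan2(sin φ₁ + sin φ₂, √((cos φ₁ + Bx)² + By²)) = -64.77469°
λₘ = λ₁ + atan2(By, cos φ₁ + Bx) = -57.90541°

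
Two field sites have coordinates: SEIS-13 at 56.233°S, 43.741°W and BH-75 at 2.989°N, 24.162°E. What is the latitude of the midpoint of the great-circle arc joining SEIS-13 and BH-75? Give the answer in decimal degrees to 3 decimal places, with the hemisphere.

Bx = cos φ₂ cos Δλ = 0.375664,  By = cos φ₂ sin Δλ = 0.925288
φₘ = atan2(sin φ₁ + sin φ₂, √((cos φ₁ + Bx)² + By²)) = -30.68687°
λₘ = λ₁ + atan2(By, cos φ₁ + Bx) = 1.06790°

30.687°S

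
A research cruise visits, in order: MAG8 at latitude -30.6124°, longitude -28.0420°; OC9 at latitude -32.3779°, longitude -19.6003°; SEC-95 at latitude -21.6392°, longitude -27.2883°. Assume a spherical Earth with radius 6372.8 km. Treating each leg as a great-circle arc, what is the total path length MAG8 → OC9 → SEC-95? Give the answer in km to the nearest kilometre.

2240 km

MAG8→OC9: c = 0.129314 rad, d = 824.09 km
OC9→SEC-95: c = 0.222128 rad, d = 1415.58 km
Total = 824.09 + 1415.58 = 2239.67 km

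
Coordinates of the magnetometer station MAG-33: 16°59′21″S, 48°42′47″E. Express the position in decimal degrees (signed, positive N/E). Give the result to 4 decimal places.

-16.9892°, +48.7131°

lat: 16.9892° S → -16.9892°
lon: 48.7131° E → +48.7131°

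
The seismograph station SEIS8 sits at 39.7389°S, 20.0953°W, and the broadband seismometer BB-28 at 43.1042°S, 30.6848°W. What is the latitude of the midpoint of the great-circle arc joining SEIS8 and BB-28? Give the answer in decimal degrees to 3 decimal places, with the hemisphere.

Bx = cos φ₂ cos Δλ = 0.717678,  By = cos φ₂ sin Δλ = -0.134174
φₘ = atan2(sin φ₁ + sin φ₂, √((cos φ₁ + Bx)² + By²)) = -41.54304°
λₘ = λ₁ + atan2(By, cos φ₁ + Bx) = -25.25243°

41.543°S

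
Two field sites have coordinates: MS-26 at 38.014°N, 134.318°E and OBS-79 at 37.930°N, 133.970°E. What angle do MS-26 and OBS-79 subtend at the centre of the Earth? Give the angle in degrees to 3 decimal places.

0.287°

Δφ = -0.0840°,  Δλ = -0.3480°
a = sin²(Δφ/2) + cos φ₁ cos φ₂ sin²(Δλ/2) = 0.000006
c = 2·arcsin(√a) = 0.005007 rad = 0.2869°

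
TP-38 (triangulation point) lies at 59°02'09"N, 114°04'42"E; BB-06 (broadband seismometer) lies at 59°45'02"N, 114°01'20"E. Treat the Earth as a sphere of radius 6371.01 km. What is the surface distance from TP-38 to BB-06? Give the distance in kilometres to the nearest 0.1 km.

79.5 km

TP-38: φ = +59.03583°, λ = +114.07833°
BB-06: φ = +59.75056°, λ = +114.02222°
Δφ = 0.7147°,  Δλ = -0.0561°
a = sin²(Δφ/2) + cos φ₁ cos φ₂ sin²(Δλ/2) = 0.000039
c = 2·arcsin(√a) = 0.012484 rad = 0.7153°
d = R·c = 6371.01 × 0.012484 = 79.5 km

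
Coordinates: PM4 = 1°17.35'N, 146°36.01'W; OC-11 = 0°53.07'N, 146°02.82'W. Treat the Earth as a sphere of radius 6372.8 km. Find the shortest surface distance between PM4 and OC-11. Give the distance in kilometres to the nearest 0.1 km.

76.2 km

PM4: φ = +1.28917°, λ = -146.60017°
OC-11: φ = +0.88450°, λ = -146.04700°
Δφ = -0.4047°,  Δλ = 0.5532°
a = sin²(Δφ/2) + cos φ₁ cos φ₂ sin²(Δλ/2) = 0.000036
c = 2·arcsin(√a) = 0.011961 rad = 0.6853°
d = R·c = 6372.8 × 0.011961 = 76.2 km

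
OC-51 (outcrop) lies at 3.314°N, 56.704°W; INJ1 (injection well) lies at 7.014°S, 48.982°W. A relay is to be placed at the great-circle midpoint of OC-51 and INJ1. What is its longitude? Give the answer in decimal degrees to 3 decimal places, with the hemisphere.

52.854°W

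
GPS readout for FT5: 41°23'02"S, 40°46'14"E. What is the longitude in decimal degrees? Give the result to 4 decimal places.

40.7706°E

40° + 46′/60 + 14″/3600 = 40 + 0.76667 + 0.00389 = 40.7706°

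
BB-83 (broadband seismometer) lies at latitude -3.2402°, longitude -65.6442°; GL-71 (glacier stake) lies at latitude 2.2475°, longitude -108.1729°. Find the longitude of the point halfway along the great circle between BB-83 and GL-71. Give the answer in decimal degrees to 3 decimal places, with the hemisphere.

Bx = cos φ₂ cos Δλ = 0.736372,  By = cos φ₂ sin Δλ = -0.675439
φₘ = atan2(sin φ₁ + sin φ₂, √((cos φ₁ + Bx)² + By²)) = -0.53261°
λₘ = λ₁ + atan2(By, cos φ₁ + Bx) = -86.91781°

86.918°W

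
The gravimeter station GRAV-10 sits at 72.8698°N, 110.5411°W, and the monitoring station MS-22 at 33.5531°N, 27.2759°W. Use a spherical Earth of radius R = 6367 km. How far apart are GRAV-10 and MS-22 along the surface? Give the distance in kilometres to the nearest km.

6240 km

Δφ = -39.3167°,  Δλ = 83.2652°
a = sin²(Δφ/2) + cos φ₁ cos φ₂ sin²(Δλ/2) = 0.221512
c = 2·arcsin(√a) = 0.980055 rad = 56.1530°
d = R·c = 6367 × 0.980055 = 6240.0 km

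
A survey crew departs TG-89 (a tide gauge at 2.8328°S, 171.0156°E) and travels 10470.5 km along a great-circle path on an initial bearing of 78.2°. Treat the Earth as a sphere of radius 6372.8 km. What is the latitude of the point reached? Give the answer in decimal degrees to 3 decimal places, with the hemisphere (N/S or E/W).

11.963°N

δ = d/R = 10470.5/6372.8 = 1.642998 rad
φ₂ = arcsin(sin φ₁ cos δ + cos φ₁ sin δ cos θ)
   = arcsin(-0.04942·-0.07214 + 0.99878·0.99739·0.20450) = 11.96296°
λ₂ = λ₁ + atan2(sin θ sin δ cos φ₁, cos δ − sin φ₁ sin φ₂) = -95.35247°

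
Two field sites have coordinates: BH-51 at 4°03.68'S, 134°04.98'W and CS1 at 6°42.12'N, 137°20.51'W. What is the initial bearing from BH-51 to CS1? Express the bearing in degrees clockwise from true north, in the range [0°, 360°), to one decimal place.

BH-51: φ = -4.06133°, λ = -134.08300°
CS1: φ = +6.70200°, λ = -137.34183°
Δλ = -3.2588°
y = sin Δλ · cos φ₂ = -0.056458
x = cos φ₁ sin φ₂ − sin φ₁ cos φ₂ cos Δλ = 0.186639
θ = atan2(y, x) = -16.8306° → 343.1694° (mod 360°)

343.2°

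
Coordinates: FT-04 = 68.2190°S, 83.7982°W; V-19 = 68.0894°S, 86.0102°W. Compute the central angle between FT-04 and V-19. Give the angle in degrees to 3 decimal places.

0.833°

Δφ = 0.1296°,  Δλ = -2.2120°
a = sin²(Δφ/2) + cos φ₁ cos φ₂ sin²(Δλ/2) = 0.000053
c = 2·arcsin(√a) = 0.014542 rad = 0.8332°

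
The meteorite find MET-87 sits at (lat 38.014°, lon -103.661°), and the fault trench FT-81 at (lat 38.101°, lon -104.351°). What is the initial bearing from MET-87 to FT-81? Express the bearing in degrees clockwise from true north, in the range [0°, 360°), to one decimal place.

Δλ = -0.6900°
y = sin Δλ · cos φ₂ = -0.009477
x = cos φ₁ sin φ₂ − sin φ₁ cos φ₂ cos Δλ = 0.001554
θ = atan2(y, x) = -80.6898° → 279.3102° (mod 360°)

279.3°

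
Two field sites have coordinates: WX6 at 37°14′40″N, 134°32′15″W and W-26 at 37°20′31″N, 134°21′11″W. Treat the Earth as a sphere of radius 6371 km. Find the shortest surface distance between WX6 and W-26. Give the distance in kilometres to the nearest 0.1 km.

WX6: φ = +37.24444°, λ = -134.53750°
W-26: φ = +37.34194°, λ = -134.35306°
Δφ = 0.0975°,  Δλ = 0.1844°
a = sin²(Δφ/2) + cos φ₁ cos φ₂ sin²(Δλ/2) = 0.000002
c = 2·arcsin(√a) = 0.003075 rad = 0.1762°
d = R·c = 6371 × 0.003075 = 19.6 km

19.6 km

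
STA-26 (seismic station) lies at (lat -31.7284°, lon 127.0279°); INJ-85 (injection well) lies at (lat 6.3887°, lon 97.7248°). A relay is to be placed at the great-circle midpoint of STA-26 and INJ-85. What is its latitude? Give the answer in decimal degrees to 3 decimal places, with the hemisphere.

13.079°S

Bx = cos φ₂ cos Δλ = 0.866627,  By = cos φ₂ sin Δλ = -0.486390
φₘ = atan2(sin φ₁ + sin φ₂, √((cos φ₁ + Bx)² + By²)) = -13.07867°
λₘ = λ₁ + atan2(By, cos φ₁ + Bx) = 111.21314°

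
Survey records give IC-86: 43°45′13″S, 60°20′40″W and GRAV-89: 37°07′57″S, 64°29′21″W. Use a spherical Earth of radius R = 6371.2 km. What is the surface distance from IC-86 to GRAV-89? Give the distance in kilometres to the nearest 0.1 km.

IC-86: φ = -43.75361°, λ = -60.34444°
GRAV-89: φ = -37.13250°, λ = -64.48917°
Δφ = 6.6211°,  Δλ = -4.1447°
a = sin²(Δφ/2) + cos φ₁ cos φ₂ sin²(Δλ/2) = 0.004088
c = 2·arcsin(√a) = 0.127960 rad = 7.3316°
d = R·c = 6371.2 × 0.127960 = 815.3 km

815.3 km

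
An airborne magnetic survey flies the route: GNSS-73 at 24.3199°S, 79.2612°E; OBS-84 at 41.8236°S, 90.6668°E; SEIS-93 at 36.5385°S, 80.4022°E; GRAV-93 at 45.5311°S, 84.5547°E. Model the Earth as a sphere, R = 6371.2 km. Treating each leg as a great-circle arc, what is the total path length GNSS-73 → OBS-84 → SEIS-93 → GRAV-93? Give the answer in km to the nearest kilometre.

4332 km

GNSS-73→OBS-84: c = 0.347324 rad, d = 2212.87 km
OBS-84→SEIS-93: c = 0.166529 rad, d = 1060.99 km
SEIS-93→GRAV-93: c = 0.166137 rad, d = 1058.49 km
Total = 2212.87 + 1060.99 + 1058.49 = 4332.35 km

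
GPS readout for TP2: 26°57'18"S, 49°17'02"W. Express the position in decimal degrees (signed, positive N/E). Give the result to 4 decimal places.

lat: 26.9550° S → -26.9550°
lon: 49.2839° W → -49.2839°

-26.9550°, -49.2839°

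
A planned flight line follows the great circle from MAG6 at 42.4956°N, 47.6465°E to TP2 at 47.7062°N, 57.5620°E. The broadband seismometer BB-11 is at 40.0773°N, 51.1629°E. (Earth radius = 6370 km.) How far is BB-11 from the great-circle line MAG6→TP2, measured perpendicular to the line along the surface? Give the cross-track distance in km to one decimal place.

393.7 km

δ₁₃ = central angle MAG6→BB-11 = 0.062505 rad  (haversine)
θ₁₃ = bearing MAG6→BB-11 = 131.294°,  θ₁₂ = bearing MAG6→TP2 = 49.891°
dₓₜ = R·arcsin(sin δ₁₃ · sin(θ₁₃ − θ₁₂)) = 6370·arcsin(0.06246·sin(81.403°)) = 393.677 km
|dₓₜ| = 393.677 km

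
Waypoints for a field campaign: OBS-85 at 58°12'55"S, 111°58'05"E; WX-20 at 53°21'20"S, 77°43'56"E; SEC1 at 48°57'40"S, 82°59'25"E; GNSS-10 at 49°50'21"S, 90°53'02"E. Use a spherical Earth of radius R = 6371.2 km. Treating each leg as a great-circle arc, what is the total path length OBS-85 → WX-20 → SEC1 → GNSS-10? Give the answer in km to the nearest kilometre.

3372 km

OBS-85: φ = -58.21528°, λ = +111.96806°
WX-20: φ = -53.35556°, λ = +77.73222°
SEC1: φ = -48.96111°, λ = +82.99028°
GNSS-10: φ = -49.83917°, λ = +90.88389°
OBS-85→WX-20: c = 0.342456 rad, d = 2181.86 km
WX-20→SEC1: c = 0.095836 rad, d = 610.59 km
SEC1→GNSS-10: c = 0.090912 rad, d = 579.22 km
Total = 2181.86 + 610.59 + 579.22 = 3371.67 km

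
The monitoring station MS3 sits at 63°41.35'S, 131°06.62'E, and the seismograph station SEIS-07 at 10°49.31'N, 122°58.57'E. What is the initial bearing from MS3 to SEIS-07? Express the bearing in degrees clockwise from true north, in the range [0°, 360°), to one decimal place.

351.7°

MS3: φ = -63.68917°, λ = +131.11033°
SEIS-07: φ = +10.82183°, λ = +122.97617°
Δλ = -8.1342°
y = sin Δλ · cos φ₂ = -0.138975
x = cos φ₁ sin φ₂ − sin φ₁ cos φ₂ cos Δλ = 0.954824
θ = atan2(y, x) = -8.2813° → 351.7187° (mod 360°)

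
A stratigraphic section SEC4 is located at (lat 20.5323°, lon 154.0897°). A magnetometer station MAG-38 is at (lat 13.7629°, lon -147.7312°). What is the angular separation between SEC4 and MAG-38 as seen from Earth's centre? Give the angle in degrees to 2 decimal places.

55.73°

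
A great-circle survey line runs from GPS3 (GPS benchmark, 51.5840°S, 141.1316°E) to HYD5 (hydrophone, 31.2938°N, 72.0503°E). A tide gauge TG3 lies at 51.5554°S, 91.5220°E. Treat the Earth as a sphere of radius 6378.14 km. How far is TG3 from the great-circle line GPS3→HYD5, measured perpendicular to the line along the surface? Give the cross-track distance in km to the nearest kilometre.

2711 km

δ₁₃ = central angle GPS3→TG3 = 0.527625 rad  (haversine)
θ₁₃ = bearing GPS3→TG3 = 250.147°,  θ₁₂ = bearing GPS3→HYD5 = 305.140°
dₓₜ = R·arcsin(sin δ₁₃ · sin(θ₁₃ − θ₁₂)) = 6378.14·arcsin(0.50348·sin(-54.992°)) = -2711.198 km
|dₓₜ| = 2711.198 km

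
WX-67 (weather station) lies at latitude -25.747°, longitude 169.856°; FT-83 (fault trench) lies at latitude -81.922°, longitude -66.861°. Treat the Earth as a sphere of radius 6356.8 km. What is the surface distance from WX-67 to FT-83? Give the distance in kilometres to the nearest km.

Δφ = -56.1750°,  Δλ = 123.2830°
a = sin²(Δφ/2) + cos φ₁ cos φ₂ sin²(Δλ/2) = 0.319685
c = 2·arcsin(√a) = 1.201854 rad = 68.8612°
d = R·c = 6356.8 × 1.201854 = 7639.9 km

7640 km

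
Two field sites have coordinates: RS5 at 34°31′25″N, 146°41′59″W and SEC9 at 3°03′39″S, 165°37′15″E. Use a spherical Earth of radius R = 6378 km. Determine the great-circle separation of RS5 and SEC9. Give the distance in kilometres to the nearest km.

RS5: φ = +34.52361°, λ = -146.69972°
SEC9: φ = -3.06083°, λ = +165.62083°
Δφ = -37.5844°,  Δλ = -47.6794°
a = sin²(Δφ/2) + cos φ₁ cos φ₂ sin²(Δλ/2) = 0.238172
c = 2·arcsin(√a) = 1.019660 rad = 58.4222°
d = R·c = 6378 × 1.019660 = 6503.4 km

6503 km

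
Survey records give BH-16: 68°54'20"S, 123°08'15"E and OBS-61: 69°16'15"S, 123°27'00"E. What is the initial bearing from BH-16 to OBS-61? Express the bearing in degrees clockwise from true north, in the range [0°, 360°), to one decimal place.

BH-16: φ = -68.90556°, λ = +123.13750°
OBS-61: φ = -69.27083°, λ = +123.45000°
Δλ = 0.3125°
y = sin Δλ · cos φ₂ = 0.001930
x = cos φ₁ sin φ₂ − sin φ₁ cos φ₂ cos Δλ = -0.006380
θ = atan2(y, x) = 163.1654° → 163.1654° (mod 360°)

163.2°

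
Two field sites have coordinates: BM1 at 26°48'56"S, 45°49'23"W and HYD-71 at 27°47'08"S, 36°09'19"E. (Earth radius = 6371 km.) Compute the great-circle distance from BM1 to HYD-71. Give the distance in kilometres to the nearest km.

BM1: φ = -26.81556°, λ = -45.82306°
HYD-71: φ = -27.78556°, λ = +36.15528°
Δφ = -0.9700°,  Δλ = 81.9783°
a = sin²(Δφ/2) + cos φ₁ cos φ₂ sin²(Δλ/2) = 0.339762
c = 2·arcsin(√a) = 1.244563 rad = 71.3082°
d = R·c = 6371 × 1.244563 = 7929.1 km

7929 km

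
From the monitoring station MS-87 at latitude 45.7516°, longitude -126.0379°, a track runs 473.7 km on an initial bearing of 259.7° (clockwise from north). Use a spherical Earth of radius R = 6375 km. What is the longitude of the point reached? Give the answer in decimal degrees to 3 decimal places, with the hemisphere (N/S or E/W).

131.950°W

δ = d/R = 473.7/6375 = 0.074306 rad
φ₂ = arcsin(sin φ₁ cos δ + cos φ₁ sin δ cos θ)
   = arcsin(0.71632·0.99724 + 0.69777·0.07424·-0.17880) = 44.83623°
λ₂ = λ₁ + atan2(sin θ sin δ cos φ₁, cos δ − sin φ₁ sin φ₂) = -131.94996°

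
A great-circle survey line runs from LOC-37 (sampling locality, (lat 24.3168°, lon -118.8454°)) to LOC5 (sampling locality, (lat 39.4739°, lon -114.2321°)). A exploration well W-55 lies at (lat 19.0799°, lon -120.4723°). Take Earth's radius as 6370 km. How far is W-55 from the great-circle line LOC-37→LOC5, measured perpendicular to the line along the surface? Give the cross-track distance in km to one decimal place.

32.7 km

δ₁₃ = central angle LOC-37→W-55 = 0.095129 rad  (haversine)
θ₁₃ = bearing LOC-37→W-55 = 196.408°,  θ₁₂ = bearing LOC-37→LOC5 = 13.307°
dₓₜ = R·arcsin(sin δ₁₃ · sin(θ₁₃ − θ₁₂)) = 6370·arcsin(0.09499·sin(183.101°)) = -32.733 km
|dₓₜ| = 32.733 km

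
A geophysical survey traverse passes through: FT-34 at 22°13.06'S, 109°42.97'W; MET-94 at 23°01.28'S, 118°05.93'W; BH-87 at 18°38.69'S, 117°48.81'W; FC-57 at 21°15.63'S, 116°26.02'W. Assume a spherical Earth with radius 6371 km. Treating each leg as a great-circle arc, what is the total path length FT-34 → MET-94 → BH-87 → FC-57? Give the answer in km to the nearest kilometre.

1677 km

FT-34: φ = -22.21767°, λ = -109.71617°
MET-94: φ = -23.02133°, λ = -118.09883°
BH-87: φ = -18.64483°, λ = -117.81350°
FC-57: φ = -21.26050°, λ = -116.43367°
FT-34→MET-94: c = 0.135758 rad, d = 864.92 km
MET-94→BH-87: c = 0.076526 rad, d = 487.55 km
BH-87→FC-57: c = 0.050955 rad, d = 324.63 km
Total = 864.92 + 487.55 + 324.63 = 1677.10 km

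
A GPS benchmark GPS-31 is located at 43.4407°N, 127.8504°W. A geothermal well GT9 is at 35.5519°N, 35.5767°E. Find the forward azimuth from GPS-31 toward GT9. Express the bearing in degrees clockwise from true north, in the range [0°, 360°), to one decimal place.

13.6°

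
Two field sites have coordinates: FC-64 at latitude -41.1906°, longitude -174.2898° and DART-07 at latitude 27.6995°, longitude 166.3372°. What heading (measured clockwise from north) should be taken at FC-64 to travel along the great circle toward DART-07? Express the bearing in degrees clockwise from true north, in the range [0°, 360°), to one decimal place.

Δλ = -19.3730°
y = sin Δλ · cos φ₂ = -0.293701
x = cos φ₁ sin φ₂ − sin φ₁ cos φ₂ cos Δλ = 0.899876
θ = atan2(y, x) = -18.0756° → 341.9244° (mod 360°)

341.9°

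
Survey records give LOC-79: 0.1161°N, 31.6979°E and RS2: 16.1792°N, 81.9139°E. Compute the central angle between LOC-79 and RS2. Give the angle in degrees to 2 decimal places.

Δφ = 16.0631°,  Δλ = 50.2160°
a = sin²(Δφ/2) + cos φ₁ cos φ₂ sin²(Δλ/2) = 0.192442
c = 2·arcsin(√a) = 0.908264 rad = 52.0397°

52.04°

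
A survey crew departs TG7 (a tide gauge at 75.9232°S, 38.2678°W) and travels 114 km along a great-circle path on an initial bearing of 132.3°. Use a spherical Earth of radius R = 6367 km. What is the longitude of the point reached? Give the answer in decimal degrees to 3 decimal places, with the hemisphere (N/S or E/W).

34.994°W

δ = d/R = 114/6367 = 0.017905 rad
φ₂ = arcsin(sin φ₁ cos δ + cos φ₁ sin δ cos θ)
   = arcsin(-0.96997·0.99984 + 0.24322·0.01790·-0.67301) = -76.59257°
λ₂ = λ₁ + atan2(sin θ sin δ cos φ₁, cos δ − sin φ₁ sin φ₂) = -34.99387°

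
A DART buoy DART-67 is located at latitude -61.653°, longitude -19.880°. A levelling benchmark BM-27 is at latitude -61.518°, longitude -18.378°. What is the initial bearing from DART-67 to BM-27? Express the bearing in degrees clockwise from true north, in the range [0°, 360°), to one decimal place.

80.0°

Δλ = 1.5020°
y = sin Δλ · cos φ₂ = 0.012500
x = cos φ₁ sin φ₂ − sin φ₁ cos φ₂ cos Δλ = 0.002212
θ = atan2(y, x) = 79.9649° → 79.9649° (mod 360°)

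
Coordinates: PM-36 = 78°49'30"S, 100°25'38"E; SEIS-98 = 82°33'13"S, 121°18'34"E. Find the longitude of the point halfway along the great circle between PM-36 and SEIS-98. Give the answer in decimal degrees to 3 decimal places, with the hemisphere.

108.773°E

PM-36: φ = -78.82500°, λ = +100.42722°
SEIS-98: φ = -82.55361°, λ = +121.30944°
Bx = cos φ₂ cos Δλ = 0.121086,  By = cos φ₂ sin Δλ = 0.046195
φₘ = atan2(sin φ₁ + sin φ₂, √((cos φ₁ + Bx)² + By²)) = -80.83482°
λₘ = λ₁ + atan2(By, cos φ₁ + Bx) = 108.77306°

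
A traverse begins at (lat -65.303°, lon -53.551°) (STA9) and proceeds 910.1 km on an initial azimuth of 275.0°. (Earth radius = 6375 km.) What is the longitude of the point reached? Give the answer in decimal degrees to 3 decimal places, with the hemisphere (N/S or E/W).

72.001°W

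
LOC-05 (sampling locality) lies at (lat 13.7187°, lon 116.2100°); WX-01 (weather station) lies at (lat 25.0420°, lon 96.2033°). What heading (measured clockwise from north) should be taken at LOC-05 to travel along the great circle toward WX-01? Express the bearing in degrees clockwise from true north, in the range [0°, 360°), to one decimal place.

304.0°

Δλ = -20.0067°
y = sin Δλ · cos φ₂ = -0.309969
x = cos φ₁ sin φ₂ − sin φ₁ cos φ₂ cos Δλ = 0.209311
θ = atan2(y, x) = -55.9702° → 304.0298° (mod 360°)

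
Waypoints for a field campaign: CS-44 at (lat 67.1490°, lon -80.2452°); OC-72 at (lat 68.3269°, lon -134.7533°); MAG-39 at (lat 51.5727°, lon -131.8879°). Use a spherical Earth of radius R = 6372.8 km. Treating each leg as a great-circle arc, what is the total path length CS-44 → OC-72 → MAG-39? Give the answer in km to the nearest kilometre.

CS-44→OC-72: c = 0.349225 rad, d = 2225.54 km
OC-72→MAG-39: c = 0.293410 rad, d = 1869.84 km
Total = 2225.54 + 1869.84 = 4095.39 km

4095 km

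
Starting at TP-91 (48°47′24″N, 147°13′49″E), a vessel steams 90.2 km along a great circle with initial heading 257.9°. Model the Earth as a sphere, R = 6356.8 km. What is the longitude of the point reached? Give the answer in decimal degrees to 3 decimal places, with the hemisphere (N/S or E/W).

TP-91: φ = +48.79000°, λ = +147.23028°
δ = d/R = 90.2/6356.8 = 0.014190 rad
φ₂ = arcsin(sin φ₁ cos δ + cos φ₁ sin δ cos θ)
   = arcsin(0.75230·0.99990 + 0.65882·0.01419·-0.20962) = 48.61331°
λ₂ = λ₁ + atan2(sin θ sin δ cos φ₁, cos δ − sin φ₁ sin φ₂) = 146.02785°

146.028°E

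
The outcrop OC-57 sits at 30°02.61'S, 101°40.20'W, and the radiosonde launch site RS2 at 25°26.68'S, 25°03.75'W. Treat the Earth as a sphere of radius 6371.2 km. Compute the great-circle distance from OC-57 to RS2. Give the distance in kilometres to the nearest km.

7413 km

OC-57: φ = -30.04350°, λ = -101.67000°
RS2: φ = -25.44467°, λ = -25.06250°
Δφ = 4.5988°,  Δλ = 76.6075°
a = sin²(Δφ/2) + cos φ₁ cos φ₂ sin²(Δλ/2) = 0.301923
c = 2·arcsin(√a) = 1.163471 rad = 66.6620°
d = R·c = 6371.2 × 1.163471 = 7412.7 km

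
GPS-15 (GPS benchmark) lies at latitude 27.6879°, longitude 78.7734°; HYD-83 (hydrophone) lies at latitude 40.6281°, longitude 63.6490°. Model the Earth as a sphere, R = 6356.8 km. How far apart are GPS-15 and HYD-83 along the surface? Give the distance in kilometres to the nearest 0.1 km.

1991.5 km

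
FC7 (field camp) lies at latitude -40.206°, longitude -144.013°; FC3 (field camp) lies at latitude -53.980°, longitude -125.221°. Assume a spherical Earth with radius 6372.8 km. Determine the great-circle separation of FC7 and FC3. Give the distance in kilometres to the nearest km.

2078 km

Δφ = -13.7740°,  Δλ = 18.7920°
a = sin²(Δφ/2) + cos φ₁ cos φ₂ sin²(Δλ/2) = 0.026349
c = 2·arcsin(√a) = 0.326092 rad = 18.6837°
d = R·c = 6372.8 × 0.326092 = 2078.1 km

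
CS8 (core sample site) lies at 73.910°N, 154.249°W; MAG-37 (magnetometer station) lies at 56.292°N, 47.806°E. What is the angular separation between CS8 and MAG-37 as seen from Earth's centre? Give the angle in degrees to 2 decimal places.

Δφ = -17.6180°,  Δλ = -157.9450°
a = sin²(Δφ/2) + cos φ₁ cos φ₂ sin²(Δλ/2) = 0.171630
c = 2·arcsin(√a) = 0.854310 rad = 48.9483°

48.95°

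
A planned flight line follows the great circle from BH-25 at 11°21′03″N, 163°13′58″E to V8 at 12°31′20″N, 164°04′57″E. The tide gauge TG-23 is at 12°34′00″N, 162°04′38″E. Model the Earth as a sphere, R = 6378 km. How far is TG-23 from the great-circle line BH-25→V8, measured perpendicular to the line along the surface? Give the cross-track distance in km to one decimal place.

BH-25: φ = +11.35083°, λ = +163.23278°
V8: φ = +12.52222°, λ = +164.08250°
TG-23: φ = +12.56667°, λ = +162.07722°
δ₁₃ = central angle BH-25→TG-23 = 0.028975 rad  (haversine)
θ₁₃ = bearing BH-25→TG-23 = 317.202°,  θ₁₂ = bearing BH-25→V8 = 35.277°
dₓₜ = R·arcsin(sin δ₁₃ · sin(θ₁₃ − θ₁₂)) = 6378·arcsin(0.02897·sin(281.925°)) = -180.816 km
|dₓₜ| = 180.816 km

180.8 km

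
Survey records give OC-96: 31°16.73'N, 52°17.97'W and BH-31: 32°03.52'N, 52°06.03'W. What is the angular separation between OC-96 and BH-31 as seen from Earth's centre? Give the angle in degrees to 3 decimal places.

OC-96: φ = +31.27883°, λ = -52.29950°
BH-31: φ = +32.05867°, λ = -52.10050°
Δφ = 0.7798°,  Δλ = 0.1990°
a = sin²(Δφ/2) + cos φ₁ cos φ₂ sin²(Δλ/2) = 0.000048
c = 2·arcsin(√a) = 0.013928 rad = 0.7980°

0.798°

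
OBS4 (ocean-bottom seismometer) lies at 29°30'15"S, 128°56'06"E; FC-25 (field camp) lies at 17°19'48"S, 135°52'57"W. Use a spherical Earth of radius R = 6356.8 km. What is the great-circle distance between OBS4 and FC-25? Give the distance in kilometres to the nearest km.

OBS4: φ = -29.50417°, λ = +128.93500°
FC-25: φ = -17.33000°, λ = -135.88250°
Δφ = 12.1742°,  Δλ = 95.1825°
a = sin²(Δφ/2) + cos φ₁ cos φ₂ sin²(Δλ/2) = 0.464173
c = 2·arcsin(√a) = 1.499081 rad = 85.8910°
d = R·c = 6356.8 × 1.499081 = 9529.4 km

9529 km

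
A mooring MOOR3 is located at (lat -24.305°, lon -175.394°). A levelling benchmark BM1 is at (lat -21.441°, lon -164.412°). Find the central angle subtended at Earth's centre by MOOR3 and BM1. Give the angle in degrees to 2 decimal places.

Δφ = 2.8640°,  Δλ = 10.9820°
a = sin²(Δφ/2) + cos φ₁ cos φ₂ sin²(Δλ/2) = 0.008392
c = 2·arcsin(√a) = 0.183472 rad = 10.5122°

10.51°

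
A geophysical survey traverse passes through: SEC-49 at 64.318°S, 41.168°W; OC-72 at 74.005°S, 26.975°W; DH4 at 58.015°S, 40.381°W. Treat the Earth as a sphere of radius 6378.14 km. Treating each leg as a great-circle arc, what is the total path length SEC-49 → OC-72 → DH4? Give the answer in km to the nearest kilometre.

3079 km

SEC-49→OC-72: c = 0.189511 rad, d = 1208.73 km
OC-72→DH4: c = 0.293170 rad, d = 1869.88 km
Total = 1208.73 + 1869.88 = 3078.61 km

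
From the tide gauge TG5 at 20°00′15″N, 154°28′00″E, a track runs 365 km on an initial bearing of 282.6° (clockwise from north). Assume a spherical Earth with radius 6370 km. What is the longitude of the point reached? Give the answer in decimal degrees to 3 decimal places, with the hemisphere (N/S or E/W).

TG5: φ = +20.00417°, λ = +154.46667°
δ = d/R = 365/6370 = 0.057300 rad
φ₂ = arcsin(sin φ₁ cos δ + cos φ₁ sin δ cos θ)
   = arcsin(0.34209·0.99836 + 0.93967·0.05727·0.21814) = 20.68721°
λ₂ = λ₁ + atan2(sin θ sin δ cos φ₁, cos δ − sin φ₁ sin φ₂) = 151.04171°

151.042°E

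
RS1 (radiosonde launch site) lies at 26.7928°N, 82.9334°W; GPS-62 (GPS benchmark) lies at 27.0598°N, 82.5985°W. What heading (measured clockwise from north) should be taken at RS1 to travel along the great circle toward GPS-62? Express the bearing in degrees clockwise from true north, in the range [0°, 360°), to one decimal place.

48.1°

Δλ = 0.3349°
y = sin Δλ · cos φ₂ = 0.005205
x = cos φ₁ sin φ₂ − sin φ₁ cos φ₂ cos Δλ = 0.004667
θ = atan2(y, x) = 48.1214° → 48.1214° (mod 360°)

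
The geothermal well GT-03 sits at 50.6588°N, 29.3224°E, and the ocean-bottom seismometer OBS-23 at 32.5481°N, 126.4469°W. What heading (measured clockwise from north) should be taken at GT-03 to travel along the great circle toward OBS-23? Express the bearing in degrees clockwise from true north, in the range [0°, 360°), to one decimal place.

Δλ = -155.7693°
y = sin Δλ · cos φ₂ = -0.345952
x = cos φ₁ sin φ₂ − sin φ₁ cos φ₂ cos Δλ = 0.935546
θ = atan2(y, x) = -20.2937° → 339.7063° (mod 360°)

339.7°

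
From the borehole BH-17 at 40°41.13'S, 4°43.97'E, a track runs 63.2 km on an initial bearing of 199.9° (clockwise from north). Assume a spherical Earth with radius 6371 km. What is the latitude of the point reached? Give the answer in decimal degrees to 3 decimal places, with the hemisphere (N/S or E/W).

BH-17: φ = -40.68550°, λ = +4.73283°
δ = d/R = 63.2/6371 = 0.009920 rad
φ₂ = arcsin(sin φ₁ cos δ + cos φ₁ sin δ cos θ)
   = arcsin(-0.65191·0.99995 + 0.75830·0.00992·-0.94029) = -41.21965°
λ₂ = λ₁ + atan2(sin θ sin δ cos φ₁, cos δ − sin φ₁ sin φ₂) = 4.47564°

41.220°S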